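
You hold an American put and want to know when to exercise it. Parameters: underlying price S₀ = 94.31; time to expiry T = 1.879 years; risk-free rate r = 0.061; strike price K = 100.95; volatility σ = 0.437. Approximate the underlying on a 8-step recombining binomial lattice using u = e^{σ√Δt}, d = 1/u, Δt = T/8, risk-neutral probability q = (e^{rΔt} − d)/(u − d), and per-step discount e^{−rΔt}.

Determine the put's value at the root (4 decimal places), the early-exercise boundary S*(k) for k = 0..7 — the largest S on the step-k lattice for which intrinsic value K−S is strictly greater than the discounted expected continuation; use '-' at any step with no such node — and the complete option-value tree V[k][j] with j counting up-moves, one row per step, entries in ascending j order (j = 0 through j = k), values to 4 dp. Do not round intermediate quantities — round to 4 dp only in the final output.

price = 21.5070
boundary = - - - 49.9601 61.7450 49.9601 61.7450 76.3097
tree:
21.5070
29.6165 13.4043
39.5409 19.7992 6.9081
50.9899 28.3767 11.1403 2.5499
60.5254 39.2050 17.5473 4.5631 0.4547
68.2410 50.9899 26.7968 8.0960 0.8889 0.0000
74.4839 60.5254 39.2050 14.2156 1.7376 0.0000 0.0000
79.5353 68.2410 50.9899 24.6403 3.3967 0.0000 0.0000 0.0000
83.6226 74.4839 60.5254 39.2050 6.6400 0.0000 0.0000 0.0000 0.0000

params: Δt=0.23488 u=1.23588 d=0.80914 q=0.48107 e^(-rΔt)=0.98577
t_8 payoffs: 83.6226 74.4839 60.5254 39.2050 6.6400 0.0000 0.0000 0.0000 0.0000
t_7: node(7,0) S=21.4147 payoff=79.5353 vs cont=78.0993 → 79.5353 [stop]  node(7,1) S=32.7090 payoff=68.2410 vs cont=66.8049 → 68.2410 [stop]  node(7,2) S=49.9601 payoff=50.9899 vs cont=49.5538 → 50.9899 [stop]  node(7,3) S=76.3097 payoff=24.6403 vs cont=23.2043 → 24.6403 [stop]  node(7,4) S=116.5563 payoff=0.0000 vs cont=3.3967 → 3.3967 [wait]  node(7,5) S=178.0295 payoff=0.0000 vs cont=0.0000 → 0.0000 [wait]  node(7,6) S=271.9242 payoff=0.0000 vs cont=0.0000 → 0.0000 [wait]  node(7,7) S=415.3402 payoff=0.0000 vs cont=0.0000 → 0.0000 [wait]  ⇒ S*(7)=76.3097
t_6: node(6,0) S=26.4661 payoff=74.4839 vs cont=73.0479 → 74.4839 [stop]  node(6,1) S=40.4246 payoff=60.5254 vs cont=59.0894 → 60.5254 [stop]  node(6,2) S=61.7450 payoff=39.2050 vs cont=37.7690 → 39.2050 [stop]  node(6,3) S=94.3100 payoff=6.6400 vs cont=14.2156 → 14.2156 [wait]  node(6,4) S=144.0502 payoff=0.0000 vs cont=1.7376 → 1.7376 [wait]  node(6,5) S=220.0239 payoff=0.0000 vs cont=0.0000 → 0.0000 [wait]  node(6,6) S=336.0671 payoff=0.0000 vs cont=0.0000 → 0.0000 [wait]  ⇒ S*(6)=61.7450
t_5: node(5,0) S=32.7090 payoff=68.2410 vs cont=66.8049 → 68.2410 [stop]  node(5,1) S=49.9601 payoff=50.9899 vs cont=49.5538 → 50.9899 [stop]  node(5,2) S=76.3097 payoff=24.6403 vs cont=26.7968 → 26.7968 [wait]  node(5,3) S=116.5563 payoff=0.0000 vs cont=8.0960 → 8.0960 [wait]  node(5,4) S=178.0295 payoff=0.0000 vs cont=0.8889 → 0.8889 [wait]  node(5,5) S=271.9242 payoff=0.0000 vs cont=0.0000 → 0.0000 [wait]  ⇒ S*(5)=49.9601
t_4: node(4,0) S=40.4246 payoff=60.5254 vs cont=59.0894 → 60.5254 [stop]  node(4,1) S=61.7450 payoff=39.2050 vs cont=38.7916 → 39.2050 [stop]  node(4,2) S=94.3100 payoff=6.6400 vs cont=17.5473 → 17.5473 [wait]  node(4,3) S=144.0502 payoff=0.0000 vs cont=4.5631 → 4.5631 [wait]  node(4,4) S=220.0239 payoff=0.0000 vs cont=0.4547 → 0.4547 [wait]  ⇒ S*(4)=61.7450
t_3: node(3,0) S=49.9601 payoff=50.9899 vs cont=49.5538 → 50.9899 [stop]  node(3,1) S=76.3097 payoff=24.6403 vs cont=28.3767 → 28.3767 [wait]  node(3,2) S=116.5563 payoff=0.0000 vs cont=11.1403 → 11.1403 [wait]  node(3,3) S=178.0295 payoff=0.0000 vs cont=2.5499 → 2.5499 [wait]  ⇒ S*(3)=49.9601
t_2: node(2,0) S=61.7450 payoff=39.2050 vs cont=39.5409 → 39.5409 [wait]  node(2,1) S=94.3100 payoff=6.6400 vs cont=19.7992 → 19.7992 [wait]  node(2,2) S=144.0502 payoff=0.0000 vs cont=6.9081 → 6.9081 [wait]  ⇒ S*(2)=-
t_1: node(1,0) S=76.3097 payoff=24.6403 vs cont=29.6165 → 29.6165 [wait]  node(1,1) S=116.5563 payoff=0.0000 vs cont=13.4043 → 13.4043 [wait]  ⇒ S*(1)=-
t_0: node(0,0) S=94.3100 payoff=6.6400 vs cont=21.5070 → 21.5070 [wait]  ⇒ S*(0)=-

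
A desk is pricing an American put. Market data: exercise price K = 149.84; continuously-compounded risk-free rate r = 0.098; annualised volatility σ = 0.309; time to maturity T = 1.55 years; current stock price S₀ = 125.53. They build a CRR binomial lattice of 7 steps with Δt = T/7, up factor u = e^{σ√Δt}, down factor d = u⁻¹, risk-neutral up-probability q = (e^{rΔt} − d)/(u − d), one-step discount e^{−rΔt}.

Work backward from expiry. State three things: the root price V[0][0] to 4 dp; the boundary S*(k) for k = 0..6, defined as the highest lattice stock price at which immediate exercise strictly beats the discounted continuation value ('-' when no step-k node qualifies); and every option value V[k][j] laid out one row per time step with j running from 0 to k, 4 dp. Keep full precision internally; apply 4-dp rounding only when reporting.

price = 27.1132
boundary = - 108.5424 93.8537 108.5424 93.8537 108.5424 125.5300
tree:
27.1132
41.2976 16.0796
55.9863 26.2381 8.0416
68.6872 41.2976 14.4200 2.9111
79.6693 55.9863 25.0036 5.9509 0.4284
89.1653 68.6872 41.2976 12.0788 0.9495 0.0000
97.3762 79.6693 55.9863 24.3100 2.1044 0.0000 0.0000
104.4760 89.1653 68.6872 41.2976 4.6638 0.0000 0.0000 0.0000

params: Δt=0.22143 u=1.15651 d=0.86467 q=0.53888 e^(-rΔt)=0.97853
t_7 payoffs: 104.4760 89.1653 68.6872 41.2976 4.6638 0.0000 0.0000 0.0000
t_6: node(6,0) S=52.4638 payoff=97.3762 vs cont=94.1597 → 97.3762 [stop]  node(6,1) S=70.1707 payoff=79.6693 vs cont=76.4528 → 79.6693 [stop]  node(6,2) S=93.8537 payoff=55.9863 vs cont=52.7698 → 55.9863 [stop]  node(6,3) S=125.5300 payoff=24.3100 vs cont=21.0935 → 24.3100 [stop]  node(6,4) S=167.8972 payoff=0.0000 vs cont=2.1044 → 2.1044 [wait]  node(6,5) S=224.5637 payoff=0.0000 vs cont=0.0000 → 0.0000 [wait]  node(6,6) S=300.3555 payoff=0.0000 vs cont=0.0000 → 0.0000 [wait]  ⇒ S*(6)=125.5300
t_5: node(5,0) S=60.6747 payoff=89.1653 vs cont=85.9488 → 89.1653 [stop]  node(5,1) S=81.1528 payoff=68.6872 vs cont=65.4707 → 68.6872 [stop]  node(5,2) S=108.5424 payoff=41.2976 vs cont=38.0811 → 41.2976 [stop]  node(5,3) S=145.1762 payoff=4.6638 vs cont=12.0788 → 12.0788 [wait]  node(5,4) S=194.1742 payoff=0.0000 vs cont=0.9495 → 0.9495 [wait]  node(5,5) S=259.7093 payoff=0.0000 vs cont=0.0000 → 0.0000 [wait]  ⇒ S*(5)=108.5424
t_4: node(4,0) S=70.1707 payoff=79.6693 vs cont=76.4528 → 79.6693 [stop]  node(4,1) S=93.8537 payoff=55.9863 vs cont=52.7698 → 55.9863 [stop]  node(4,2) S=125.5300 payoff=24.3100 vs cont=25.0036 → 25.0036 [wait]  node(4,3) S=167.8972 payoff=0.0000 vs cont=5.9509 → 5.9509 [wait]  node(4,4) S=224.5637 payoff=0.0000 vs cont=0.4284 → 0.4284 [wait]  ⇒ S*(4)=93.8537
t_3: node(3,0) S=81.1528 payoff=68.6872 vs cont=65.4707 → 68.6872 [stop]  node(3,1) S=108.5424 payoff=41.2976 vs cont=38.4468 → 41.2976 [stop]  node(3,2) S=145.1762 payoff=4.6638 vs cont=14.4200 → 14.4200 [wait]  node(3,3) S=194.1742 payoff=0.0000 vs cont=2.9111 → 2.9111 [wait]  ⇒ S*(3)=108.5424
t_2: node(2,0) S=93.8537 payoff=55.9863 vs cont=52.7698 → 55.9863 [stop]  node(2,1) S=125.5300 payoff=24.3100 vs cont=26.2381 → 26.2381 [wait]  node(2,2) S=167.8972 payoff=0.0000 vs cont=8.0416 → 8.0416 [wait]  ⇒ S*(2)=93.8537
t_1: node(1,0) S=108.5424 payoff=41.2976 vs cont=39.0978 → 41.2976 [stop]  node(1,1) S=145.1762 payoff=4.6638 vs cont=16.0796 → 16.0796 [wait]  ⇒ S*(1)=108.5424
t_0: node(0,0) S=125.5300 payoff=24.3100 vs cont=27.1132 → 27.1132 [wait]  ⇒ S*(0)=-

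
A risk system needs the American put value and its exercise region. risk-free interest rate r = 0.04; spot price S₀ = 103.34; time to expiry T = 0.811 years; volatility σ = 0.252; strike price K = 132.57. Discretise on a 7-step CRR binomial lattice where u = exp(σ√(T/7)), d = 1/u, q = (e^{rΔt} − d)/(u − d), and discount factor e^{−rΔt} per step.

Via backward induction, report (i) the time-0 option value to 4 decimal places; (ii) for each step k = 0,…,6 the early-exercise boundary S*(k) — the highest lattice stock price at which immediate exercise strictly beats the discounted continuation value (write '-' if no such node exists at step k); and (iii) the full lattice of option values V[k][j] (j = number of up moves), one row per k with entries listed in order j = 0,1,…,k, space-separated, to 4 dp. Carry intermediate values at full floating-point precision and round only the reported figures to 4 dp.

Δt=0.11586, u=1.08956, d=0.91780, q=0.50561, disc=e^(-rΔt)=0.99538
k=7 terminal: V=max(K-S,0) → 75.8800 65.2708 52.6762 37.7245 19.9747 0.0000 0.0000 0.0000
k=6: j=0 S=61.7672 intr=70.8028 cont=70.1898 V=70.8028[EX]; j=1 S=73.3266 intr=59.2434 cont=58.6304 V=59.2434[EX]; j=2 S=87.0492 intr=45.5208 cont=44.9078 V=45.5208[EX]; j=3 S=103.3400 intr=29.2300 cont=28.6171 V=29.2300[EX]; j=4 S=122.6795 intr=9.8905 cont=9.8296 V=9.8905[EX]; j=5 S=145.6382 intr=0.0000 cont=0.0000 V=0.0000[hold]; j=6 S=172.8935 intr=0.0000 cont=0.0000 V=0.0000[hold]  S*(6)=122.6795
k=5: j=0 S=67.2992 intr=65.2708 cont=64.6579 V=65.2708[EX]; j=1 S=79.8938 intr=52.6762 cont=52.0632 V=52.6762[EX]; j=2 S=94.8455 intr=37.7245 cont=37.1116 V=37.7245[EX]; j=3 S=112.5953 intr=19.9747 cont=19.3618 V=19.9747[EX]; j=4 S=133.6668 intr=0.0000 cont=4.8671 V=4.8671[hold]; j=5 S=158.6818 intr=0.0000 cont=0.0000 V=0.0000[hold]  S*(5)=112.5953
k=4: j=0 S=73.3266 intr=59.2434 cont=58.6304 V=59.2434[EX]; j=1 S=87.0492 intr=45.5208 cont=44.9078 V=45.5208[EX]; j=2 S=103.3400 intr=29.2300 cont=28.6171 V=29.2300[EX]; j=3 S=122.6795 intr=9.8905 cont=12.2791 V=12.2791[hold]; j=4 S=145.6382 intr=0.0000 cont=2.3951 V=2.3951[hold]  S*(4)=103.3400
k=3: j=0 S=79.8938 intr=52.6762 cont=52.0632 V=52.6762[EX]; j=1 S=94.8455 intr=37.7245 cont=37.1116 V=37.7245[EX]; j=2 S=112.5953 intr=19.9747 cont=20.5639 V=20.5639[hold]; j=3 S=133.6668 intr=0.0000 cont=7.2480 V=7.2480[hold]  S*(3)=94.8455
k=2: j=0 S=87.0492 intr=45.5208 cont=44.9078 V=45.5208[EX]; j=1 S=103.3400 intr=29.2300 cont=28.9136 V=29.2300[EX]; j=2 S=122.6795 intr=9.8905 cont=13.7672 V=13.7672[hold]  S*(2)=103.3400
k=1: j=0 S=94.8455 intr=37.7245 cont=37.1116 V=37.7245[EX]; j=1 S=112.5953 intr=19.9747 cont=21.3128 V=21.3128[hold]  S*(1)=94.8455
k=0: j=0 S=103.3400 intr=29.2300 cont=29.2905 V=29.2905[hold]  S*(0)=-

price = 29.2905
boundary = - 94.8455 103.3400 94.8455 103.3400 112.5953 122.6795
tree:
29.2905
37.7245 21.3128
45.5208 29.2300 13.7672
52.6762 37.7245 20.5639 7.2480
59.2434 45.5208 29.2300 12.2791 2.3951
65.2708 52.6762 37.7245 19.9747 4.8671 0.0000
70.8028 59.2434 45.5208 29.2300 9.8905 0.0000 0.0000
75.8800 65.2708 52.6762 37.7245 19.9747 0.0000 0.0000 0.0000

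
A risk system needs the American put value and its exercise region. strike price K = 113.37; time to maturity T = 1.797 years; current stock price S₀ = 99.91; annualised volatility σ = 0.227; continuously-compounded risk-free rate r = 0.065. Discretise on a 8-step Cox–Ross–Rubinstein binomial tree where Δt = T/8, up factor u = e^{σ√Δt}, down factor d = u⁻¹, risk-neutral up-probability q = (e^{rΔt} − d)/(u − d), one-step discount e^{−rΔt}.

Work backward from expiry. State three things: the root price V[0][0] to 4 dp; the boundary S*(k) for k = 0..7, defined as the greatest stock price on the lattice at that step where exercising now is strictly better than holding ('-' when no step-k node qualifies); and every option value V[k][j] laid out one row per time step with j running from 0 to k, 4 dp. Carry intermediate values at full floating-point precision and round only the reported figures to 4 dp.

price = 15.8981
boundary = - 89.7191 80.5677 89.7191 80.5677 89.7191 80.5677 89.7191
tree:
15.8981
23.6509 9.7617
32.8023 15.4551 5.2033
41.0202 23.6509 8.9313 2.1861
48.3999 32.8023 14.8335 4.1735 0.5618
55.0269 41.0202 23.6509 7.7662 1.2430 0.0000
60.9779 48.3999 32.8023 13.9360 2.7499 0.0000 0.0000
66.3220 55.0269 41.0202 23.6509 6.0839 0.0000 0.0000 0.0000
71.1209 60.9779 48.3999 32.8023 13.4600 0.0000 0.0000 0.0000 0.0000

params: Δt=0.22462 u=1.11359 d=0.89800 q=0.54135 e^(-rΔt)=0.98551
t_8 payoffs: 71.1209 60.9779 48.3999 32.8023 13.4600 0.0000 0.0000 0.0000 0.0000
t_7: node(7,0) S=47.0480 payoff=66.3220 vs cont=64.6787 → 66.3220 [stop]  node(7,1) S=58.3431 payoff=55.0269 vs cont=53.3837 → 55.0269 [stop]  node(7,2) S=72.3498 payoff=41.0202 vs cont=39.3770 → 41.0202 [stop]  node(7,3) S=89.7191 payoff=23.6509 vs cont=22.0076 → 23.6509 [stop]  node(7,4) S=111.2584 payoff=2.1116 vs cont=6.0839 → 6.0839 [wait]  node(7,5) S=137.9687 payoff=0.0000 vs cont=0.0000 → 0.0000 [wait]  node(7,6) S=171.0915 payoff=0.0000 vs cont=0.0000 → 0.0000 [wait]  node(7,7) S=212.1663 payoff=0.0000 vs cont=0.0000 → 0.0000 [wait]  ⇒ S*(7)=89.7191
t_6: node(6,0) S=52.3921 payoff=60.9779 vs cont=59.3347 → 60.9779 [stop]  node(6,1) S=64.9701 payoff=48.3999 vs cont=46.7567 → 48.3999 [stop]  node(6,2) S=80.5677 payoff=32.8023 vs cont=31.1590 → 32.8023 [stop]  node(6,3) S=99.9100 payoff=13.4600 vs cont=13.9360 → 13.9360 [wait]  node(6,4) S=123.8959 payoff=0.0000 vs cont=2.7499 → 2.7499 [wait]  node(6,5) S=153.6401 payoff=0.0000 vs cont=0.0000 → 0.0000 [wait]  node(6,6) S=190.5252 payoff=0.0000 vs cont=0.0000 → 0.0000 [wait]  ⇒ S*(6)=80.5677
t_5: node(5,0) S=58.3431 payoff=55.0269 vs cont=53.3837 → 55.0269 [stop]  node(5,1) S=72.3498 payoff=41.0202 vs cont=39.3770 → 41.0202 [stop]  node(5,2) S=89.7191 payoff=23.6509 vs cont=22.2616 → 23.6509 [stop]  node(5,3) S=111.2584 payoff=2.1116 vs cont=7.7662 → 7.7662 [wait]  node(5,4) S=137.9687 payoff=0.0000 vs cont=1.2430 → 1.2430 [wait]  node(5,5) S=171.0915 payoff=0.0000 vs cont=0.0000 → 0.0000 [wait]  ⇒ S*(5)=89.7191
t_4: node(4,0) S=64.9701 payoff=48.3999 vs cont=46.7567 → 48.3999 [stop]  node(4,1) S=80.5677 payoff=32.8023 vs cont=31.1590 → 32.8023 [stop]  node(4,2) S=99.9100 payoff=13.4600 vs cont=14.8335 → 14.8335 [wait]  node(4,3) S=123.8959 payoff=0.0000 vs cont=4.1735 → 4.1735 [wait]  node(4,4) S=153.6401 payoff=0.0000 vs cont=0.5618 → 0.5618 [wait]  ⇒ S*(4)=80.5677
t_3: node(3,0) S=72.3498 payoff=41.0202 vs cont=39.3770 → 41.0202 [stop]  node(3,1) S=89.7191 payoff=23.6509 vs cont=22.7404 → 23.6509 [stop]  node(3,2) S=111.2584 payoff=2.1116 vs cont=8.9313 → 8.9313 [wait]  node(3,3) S=137.9687 payoff=0.0000 vs cont=2.1861 → 2.1861 [wait]  ⇒ S*(3)=89.7191
t_2: node(2,0) S=80.5677 payoff=32.8023 vs cont=31.1590 → 32.8023 [stop]  node(2,1) S=99.9100 payoff=13.4600 vs cont=15.4551 → 15.4551 [wait]  node(2,2) S=123.8959 payoff=0.0000 vs cont=5.2033 → 5.2033 [wait]  ⇒ S*(2)=80.5677
t_1: node(1,0) S=89.7191 payoff=23.6509 vs cont=23.0720 → 23.6509 [stop]  node(1,1) S=111.2584 payoff=2.1116 vs cont=9.7617 → 9.7617 [wait]  ⇒ S*(1)=89.7191
t_0: node(0,0) S=99.9100 payoff=13.4600 vs cont=15.8981 → 15.8981 [wait]  ⇒ S*(0)=-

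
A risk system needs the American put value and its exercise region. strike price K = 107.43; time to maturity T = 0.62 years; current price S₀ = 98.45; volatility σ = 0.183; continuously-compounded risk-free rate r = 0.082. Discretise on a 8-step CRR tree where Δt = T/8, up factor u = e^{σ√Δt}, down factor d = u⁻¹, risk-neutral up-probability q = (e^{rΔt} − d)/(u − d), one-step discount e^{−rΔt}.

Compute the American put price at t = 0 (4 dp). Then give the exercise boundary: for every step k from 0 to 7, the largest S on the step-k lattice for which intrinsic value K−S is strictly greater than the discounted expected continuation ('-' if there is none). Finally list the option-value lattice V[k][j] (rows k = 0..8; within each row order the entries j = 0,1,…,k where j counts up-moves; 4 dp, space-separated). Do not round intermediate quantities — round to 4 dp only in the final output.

Δt=0.07750  u=1.05227  d=0.95033  q=0.54981  discount=0.99367
step 8 (expiry): payoffs max(K−S,0) = 41.9340 34.9088 27.1301 18.5170 8.9800 0.0000 0.0000 0.0000 0.0000
step 7: (k=7,j=0): S=68.9191, (K−S)⁺=38.5109, hold=37.8303 ⇒ V=38.5109 exercise | (k=7,j=1): S=76.3115, (K−S)⁺=31.1185, hold=30.4380 ⇒ V=31.1185 exercise | (k=7,j=2): S=84.4968, (K−S)⁺=22.9332, hold=22.2526 ⇒ V=22.9332 exercise | (k=7,j=3): S=93.5601, (K−S)⁺=13.8699, hold=13.1894 ⇒ V=13.8699 exercise | (k=7,j=4): S=103.5955, (K−S)⁺=3.8345, hold=4.0171 ⇒ V=4.0171 continue | (k=7,j=5): S=114.7073, (K−S)⁺=0.0000, hold=0.0000 ⇒ V=0.0000 continue | (k=7,j=6): S=127.0110, (K−S)⁺=0.0000, hold=0.0000 ⇒ V=0.0000 continue | (k=7,j=7): S=140.6345, (K−S)⁺=0.0000, hold=0.0000 ⇒ V=0.0000 continue  boundary S*=93.5601
step 6: (k=6,j=0): S=72.5212, (K−S)⁺=34.9088, hold=34.2283 ⇒ V=34.9088 exercise | (k=6,j=1): S=80.2999, (K−S)⁺=27.1301, hold=26.4495 ⇒ V=27.1301 exercise | (k=6,j=2): S=88.9130, (K−S)⁺=18.5170, hold=17.8364 ⇒ V=18.5170 exercise | (k=6,j=3): S=98.4500, (K−S)⁺=8.9800, hold=8.3992 ⇒ V=8.9800 exercise | (k=6,j=4): S=109.0099, (K−S)⁺=0.0000, hold=1.7970 ⇒ V=1.7970 continue | (k=6,j=5): S=120.7025, (K−S)⁺=0.0000, hold=0.0000 ⇒ V=0.0000 continue | (k=6,j=6): S=133.6493, (K−S)⁺=0.0000, hold=0.0000 ⇒ V=0.0000 continue  boundary S*=98.4500
step 5: (k=5,j=0): S=76.3115, (K−S)⁺=31.1185, hold=30.4380 ⇒ V=31.1185 exercise | (k=5,j=1): S=84.4968, (K−S)⁺=22.9332, hold=22.2526 ⇒ V=22.9332 exercise | (k=5,j=2): S=93.5601, (K−S)⁺=13.8699, hold=13.1894 ⇒ V=13.8699 exercise | (k=5,j=3): S=103.5955, (K−S)⁺=3.8345, hold=4.9989 ⇒ V=4.9989 continue | (k=5,j=4): S=114.7073, (K−S)⁺=0.0000, hold=0.8039 ⇒ V=0.8039 continue | (k=5,j=5): S=127.0110, (K−S)⁺=0.0000, hold=0.0000 ⇒ V=0.0000 continue  boundary S*=93.5601
step 4: (k=4,j=0): S=80.2999, (K−S)⁺=27.1301, hold=26.4495 ⇒ V=27.1301 exercise | (k=4,j=1): S=88.9130, (K−S)⁺=18.5170, hold=17.8364 ⇒ V=18.5170 exercise | (k=4,j=2): S=98.4500, (K−S)⁺=8.9800, hold=8.9356 ⇒ V=8.9800 exercise | (k=4,j=3): S=109.0099, (K−S)⁺=0.0000, hold=2.6754 ⇒ V=2.6754 continue | (k=4,j=4): S=120.7025, (K−S)⁺=0.0000, hold=0.3596 ⇒ V=0.3596 continue  boundary S*=98.4500
step 3: (k=3,j=0): S=84.4968, (K−S)⁺=22.9332, hold=22.2526 ⇒ V=22.9332 exercise | (k=3,j=1): S=93.5601, (K−S)⁺=13.8699, hold=13.1894 ⇒ V=13.8699 exercise | (k=3,j=2): S=103.5955, (K−S)⁺=3.8345, hold=5.4787 ⇒ V=5.4787 continue | (k=3,j=3): S=114.7073, (K−S)⁺=0.0000, hold=1.3933 ⇒ V=1.3933 continue  boundary S*=93.5601
step 2: (k=2,j=0): S=88.9130, (K−S)⁺=18.5170, hold=17.8364 ⇒ V=18.5170 exercise | (k=2,j=1): S=98.4500, (K−S)⁺=8.9800, hold=9.1977 ⇒ V=9.1977 continue | (k=2,j=2): S=109.0099, (K−S)⁺=0.0000, hold=3.2120 ⇒ V=3.2120 continue  boundary S*=88.9130
step 1: (k=1,j=0): S=93.5601, (K−S)⁺=13.8699, hold=13.3083 ⇒ V=13.8699 exercise | (k=1,j=1): S=103.5955, (K−S)⁺=3.8345, hold=5.8693 ⇒ V=5.8693 continue  boundary S*=93.5601
step 0: (k=0,j=0): S=98.4500, (K−S)⁺=8.9800, hold=9.4111 ⇒ V=9.4111 continue  boundary S*=-

price = 9.4111
boundary = - 93.5601 88.9130 93.5601 98.4500 93.5601 98.4500 93.5601
tree:
9.4111
13.8699 5.8693
18.5170 9.1977 3.2120
22.9332 13.8699 5.4787 1.3933
27.1301 18.5170 8.9800 2.6754 0.3596
31.1185 22.9332 13.8699 4.9989 0.8039 0.0000
34.9088 27.1301 18.5170 8.9800 1.7970 0.0000 0.0000
38.5109 31.1185 22.9332 13.8699 4.0171 0.0000 0.0000 0.0000
41.9340 34.9088 27.1301 18.5170 8.9800 0.0000 0.0000 0.0000 0.0000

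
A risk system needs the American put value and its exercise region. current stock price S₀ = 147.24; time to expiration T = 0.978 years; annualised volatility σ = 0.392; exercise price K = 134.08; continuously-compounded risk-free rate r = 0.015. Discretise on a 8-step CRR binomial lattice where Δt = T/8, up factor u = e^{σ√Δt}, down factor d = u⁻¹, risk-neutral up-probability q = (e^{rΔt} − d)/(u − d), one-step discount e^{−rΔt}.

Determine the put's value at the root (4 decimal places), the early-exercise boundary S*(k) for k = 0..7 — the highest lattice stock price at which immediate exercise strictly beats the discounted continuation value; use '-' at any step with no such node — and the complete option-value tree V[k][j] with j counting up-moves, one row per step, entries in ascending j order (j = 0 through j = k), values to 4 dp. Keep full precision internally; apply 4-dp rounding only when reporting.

Δt=0.12225, u=1.14690, d=0.87192, q=0.47246, disc=e^(-rΔt)=0.99817
k=8 terminal: V=max(K-S,0) → 84.8952 69.3837 48.9802 22.1421 0.0000 0.0000 0.0000 0.0000 0.0000
k=7: j=0 S=56.4099 intr=77.6701 cont=77.4245 V=77.6701[EX]; j=1 S=74.2000 intr=59.8800 cont=59.6343 V=59.8800[EX]; j=2 S=97.6006 intr=36.4794 cont=36.2337 V=36.4794[EX]; j=3 S=128.3812 intr=5.6988 cont=11.6594 V=11.6594[hold]; j=4 S=168.8691 intr=0.0000 cont=0.0000 V=0.0000[hold]; j=5 S=222.1258 intr=0.0000 cont=0.0000 V=0.0000[hold]; j=6 S=292.1781 intr=0.0000 cont=0.0000 V=0.0000[hold]; j=7 S=384.3230 intr=0.0000 cont=0.0000 V=0.0000[hold]  S*(7)=97.6006
k=6: j=0 S=64.6963 intr=69.3837 cont=69.1380 V=69.3837[EX]; j=1 S=85.0998 intr=48.9802 cont=48.7346 V=48.9802[EX]; j=2 S=111.9379 intr=22.1421 cont=24.7075 V=24.7075[hold]; j=3 S=147.2400 intr=0.0000 cont=6.1395 V=6.1395[hold]; j=4 S=193.6754 intr=0.0000 cont=0.0000 V=0.0000[hold]; j=5 S=254.7553 intr=0.0000 cont=0.0000 V=0.0000[hold]; j=6 S=335.0982 intr=0.0000 cont=0.0000 V=0.0000[hold]  S*(6)=85.0998
k=5: j=0 S=74.2000 intr=59.8800 cont=59.6343 V=59.8800[EX]; j=1 S=97.6006 intr=36.4794 cont=37.4435 V=37.4435[hold]; j=2 S=128.3812 intr=5.6988 cont=15.9056 V=15.9056[hold]; j=3 S=168.8691 intr=0.0000 cont=3.2329 V=3.2329[hold]; j=4 S=222.1258 intr=0.0000 cont=0.0000 V=0.0000[hold]; j=5 S=292.1781 intr=0.0000 cont=0.0000 V=0.0000[hold]  S*(5)=74.2000
k=4: j=0 S=85.0998 intr=48.9802 cont=49.1893 V=49.1893[hold]; j=1 S=111.9379 intr=22.1421 cont=27.2177 V=27.2177[hold]; j=2 S=147.2400 intr=0.0000 cont=9.9000 V=9.9000[hold]; j=3 S=193.6754 intr=0.0000 cont=1.7023 V=1.7023[hold]; j=4 S=254.7553 intr=0.0000 cont=0.0000 V=0.0000[hold]  S*(4)=-
k=3: j=0 S=97.6006 intr=36.4794 cont=38.7374 V=38.7374[hold]; j=1 S=128.3812 intr=5.6988 cont=19.0008 V=19.0008[hold]; j=2 S=168.8691 intr=0.0000 cont=6.0159 V=6.0159[hold]; j=3 S=222.1258 intr=0.0000 cont=0.8964 V=0.8964[hold]  S*(3)=-
k=2: j=0 S=111.9379 intr=22.1421 cont=29.3587 V=29.3587[hold]; j=1 S=147.2400 intr=0.0000 cont=12.8423 V=12.8423[hold]; j=2 S=193.6754 intr=0.0000 cont=3.5905 V=3.5905[hold]  S*(2)=-
k=1: j=0 S=128.3812 intr=5.6988 cont=21.5159 V=21.5159[hold]; j=1 S=168.8691 intr=0.0000 cont=8.4557 V=8.4557[hold]  S*(1)=-
k=0: j=0 S=147.2400 intr=0.0000 cont=15.3173 V=15.3173[hold]  S*(0)=-

price = 15.3173
boundary = - - - - - 74.2000 85.0998 97.6006
tree:
15.3173
21.5159 8.4557
29.3587 12.8423 3.5905
38.7374 19.0008 6.0159 0.8964
49.1893 27.2177 9.9000 1.7023 0.0000
59.8800 37.4435 15.9056 3.2329 0.0000 0.0000
69.3837 48.9802 24.7075 6.1395 0.0000 0.0000 0.0000
77.6701 59.8800 36.4794 11.6594 0.0000 0.0000 0.0000 0.0000
84.8952 69.3837 48.9802 22.1421 0.0000 0.0000 0.0000 0.0000 0.0000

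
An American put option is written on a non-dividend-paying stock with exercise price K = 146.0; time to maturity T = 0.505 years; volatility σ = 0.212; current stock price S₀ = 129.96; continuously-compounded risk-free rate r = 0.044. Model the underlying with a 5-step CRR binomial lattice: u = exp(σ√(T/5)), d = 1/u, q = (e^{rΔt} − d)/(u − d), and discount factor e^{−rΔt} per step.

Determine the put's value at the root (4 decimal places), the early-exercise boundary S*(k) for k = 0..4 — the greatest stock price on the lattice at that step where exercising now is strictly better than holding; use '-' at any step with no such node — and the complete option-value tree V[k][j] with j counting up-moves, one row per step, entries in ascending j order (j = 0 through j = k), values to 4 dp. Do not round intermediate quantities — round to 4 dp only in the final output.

Δt=0.10100, u=1.06970, d=0.93484, q=0.51619, disc=e^(-rΔt)=0.99557
k=5 terminal: V=max(K-S,0) → 53.2086 39.8235 24.5076 6.9823 0.0000 0.0000
k=4: j=0 S=99.2586 intr=46.7414 cont=46.0941 V=46.7414[EX]; j=1 S=113.5766 intr=32.4234 cont=31.7760 V=32.4234[EX]; j=2 S=129.9600 intr=16.0400 cont=15.3926 V=16.0400[EX]; j=3 S=148.7067 intr=0.0000 cont=3.3631 V=3.3631[hold]; j=4 S=170.1576 intr=0.0000 cont=0.0000 V=0.0000[hold]  S*(4)=129.9600
k=3: j=0 S=106.1765 intr=39.8235 cont=39.1761 V=39.8235[EX]; j=1 S=121.4924 intr=24.5076 cont=23.8602 V=24.5076[EX]; j=2 S=139.0177 intr=6.9823 cont=9.4542 V=9.4542[hold]; j=3 S=159.0710 intr=0.0000 cont=1.6199 V=1.6199[hold]  S*(3)=121.4924
k=2: j=0 S=113.5766 intr=32.4234 cont=31.7760 V=32.4234[EX]; j=1 S=129.9600 intr=16.0400 cont=16.6629 V=16.6629[hold]; j=2 S=148.7067 intr=0.0000 cont=5.3862 V=5.3862[hold]  S*(2)=113.5766
k=1: j=0 S=121.4924 intr=24.5076 cont=24.1803 V=24.5076[EX]; j=1 S=139.0177 intr=6.9823 cont=10.7939 V=10.7939[hold]  S*(1)=121.4924
k=0: j=0 S=129.9600 intr=16.0400 cont=17.3514 V=17.3514[hold]  S*(0)=-

price = 17.3514
boundary = - 121.4924 113.5766 121.4924 129.9600
tree:
17.3514
24.5076 10.7939
32.4234 16.6629 5.3862
39.8235 24.5076 9.4542 1.6199
46.7414 32.4234 16.0400 3.3631 0.0000
53.2086 39.8235 24.5076 6.9823 0.0000 0.0000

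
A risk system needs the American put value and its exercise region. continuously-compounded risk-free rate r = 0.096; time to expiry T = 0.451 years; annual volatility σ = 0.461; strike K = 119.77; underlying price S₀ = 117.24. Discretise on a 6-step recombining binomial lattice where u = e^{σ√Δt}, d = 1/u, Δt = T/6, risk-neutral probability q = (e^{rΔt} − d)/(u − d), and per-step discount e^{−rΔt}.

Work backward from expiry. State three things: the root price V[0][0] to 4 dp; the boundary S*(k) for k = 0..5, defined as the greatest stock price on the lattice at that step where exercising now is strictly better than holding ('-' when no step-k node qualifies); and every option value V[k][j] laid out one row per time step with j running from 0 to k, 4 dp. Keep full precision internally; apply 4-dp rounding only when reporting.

price = 13.5869
boundary = - - - 80.2424 91.0531 103.3202
tree:
13.5869
20.2235 7.0686
28.9667 11.6701 2.5148
39.5276 18.7012 4.7246 0.3150
49.0547 28.7169 8.8379 0.6309 0.0000
57.4507 39.5276 16.4498 1.2634 0.0000 0.0000
64.8498 49.0547 28.7169 2.5300 0.0000 0.0000 0.0000

params: Δt=0.07517 u=1.13472 d=0.88127 q=0.49702 e^(-rΔt)=0.99281
t_6 payoffs: 64.8498 49.0547 28.7169 2.5300 0.0000 0.0000 0.0000
t_5: node(5,0) S=62.3193 payoff=57.4507 vs cont=56.5895 → 57.4507 [stop]  node(5,1) S=80.2424 payoff=39.5276 vs cont=38.6664 → 39.5276 [stop]  node(5,2) S=103.3202 payoff=16.4498 vs cont=15.5887 → 16.4498 [stop]  node(5,3) S=133.0351 payoff=0.0000 vs cont=1.2634 → 1.2634 [wait]  node(5,4) S=171.2961 payoff=0.0000 vs cont=0.0000 → 0.0000 [wait]  node(5,5) S=220.5610 payoff=0.0000 vs cont=0.0000 → 0.0000 [wait]  ⇒ S*(5)=103.3202
t_4: node(4,0) S=70.7153 payoff=49.0547 vs cont=48.1935 → 49.0547 [stop]  node(4,1) S=91.0531 payoff=28.7169 vs cont=27.8558 → 28.7169 [stop]  node(4,2) S=117.2400 payoff=2.5300 vs cont=8.8379 → 8.8379 [wait]  node(4,3) S=150.9583 payoff=0.0000 vs cont=0.6309 → 0.6309 [wait]  node(4,4) S=194.3740 payoff=0.0000 vs cont=0.0000 → 0.0000 [wait]  ⇒ S*(4)=91.0531
t_3: node(3,0) S=80.2424 payoff=39.5276 vs cont=38.6664 → 39.5276 [stop]  node(3,1) S=103.3202 payoff=16.4498 vs cont=18.7012 → 18.7012 [wait]  node(3,2) S=133.0351 payoff=0.0000 vs cont=4.7246 → 4.7246 [wait]  node(3,3) S=171.2961 payoff=0.0000 vs cont=0.3150 → 0.3150 [wait]  ⇒ S*(3)=80.2424
t_2: node(2,0) S=91.0531 payoff=28.7169 vs cont=28.9667 → 28.9667 [wait]  node(2,1) S=117.2400 payoff=2.5300 vs cont=11.6701 → 11.6701 [wait]  node(2,2) S=150.9583 payoff=0.0000 vs cont=2.5148 → 2.5148 [wait]  ⇒ S*(2)=-
t_1: node(1,0) S=103.3202 payoff=16.4498 vs cont=20.2235 → 20.2235 [wait]  node(1,1) S=133.0351 payoff=0.0000 vs cont=7.0686 → 7.0686 [wait]  ⇒ S*(1)=-
t_0: node(0,0) S=117.2400 payoff=2.5300 vs cont=13.5869 → 13.5869 [wait]  ⇒ S*(0)=-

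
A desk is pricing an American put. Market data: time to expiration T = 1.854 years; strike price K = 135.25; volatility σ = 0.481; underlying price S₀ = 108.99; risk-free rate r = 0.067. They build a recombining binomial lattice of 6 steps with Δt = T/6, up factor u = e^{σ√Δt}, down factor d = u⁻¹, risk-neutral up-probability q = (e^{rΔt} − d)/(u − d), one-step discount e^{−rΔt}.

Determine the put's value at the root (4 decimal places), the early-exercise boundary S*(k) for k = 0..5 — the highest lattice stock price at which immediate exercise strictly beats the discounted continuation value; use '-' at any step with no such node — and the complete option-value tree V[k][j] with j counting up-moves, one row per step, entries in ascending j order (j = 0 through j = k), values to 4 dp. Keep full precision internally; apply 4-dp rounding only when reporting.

price = 39.1016
boundary = - - 63.8478 48.8681 63.8478 83.4192
tree:
39.1016
53.7507 24.4604
71.4022 36.4024 12.1962
86.3819 52.2114 20.3451 3.6284
97.8471 71.4022 33.0746 7.0184 0.0000
106.6224 86.3819 51.8308 13.5758 0.0000 0.0000
113.3389 97.8471 71.4022 26.2600 0.0000 0.0000 0.0000

params: Δt=0.30900 u=1.30653 d=0.76538 q=0.47221 e^(-rΔt)=0.97951
t_6 payoffs: 113.3389 97.8471 71.4022 26.2600 0.0000 0.0000 0.0000
t_5: node(5,0) S=28.6276 payoff=106.6224 vs cont=103.8511 → 106.6224 [stop]  node(5,1) S=48.8681 payoff=86.3819 vs cont=83.6106 → 86.3819 [stop]  node(5,2) S=83.4192 payoff=51.8308 vs cont=49.0595 → 51.8308 [stop]  node(5,3) S=142.3990 payoff=0.0000 vs cont=13.5758 → 13.5758 [wait]  node(5,4) S=243.0793 payoff=0.0000 vs cont=0.0000 → 0.0000 [wait]  node(5,5) S=414.9433 payoff=0.0000 vs cont=0.0000 → 0.0000 [wait]  ⇒ S*(5)=83.4192
t_4: node(4,0) S=37.4029 payoff=97.8471 vs cont=95.0758 → 97.8471 [stop]  node(4,1) S=63.8478 payoff=71.4022 vs cont=68.6309 → 71.4022 [stop]  node(4,2) S=108.9900 payoff=26.2600 vs cont=33.0746 → 33.0746 [wait]  node(4,3) S=186.0491 payoff=0.0000 vs cont=7.0184 → 7.0184 [wait]  node(4,4) S=317.5911 payoff=0.0000 vs cont=0.0000 → 0.0000 [wait]  ⇒ S*(4)=63.8478
t_3: node(3,0) S=48.8681 payoff=86.3819 vs cont=83.6106 → 86.3819 [stop]  node(3,1) S=83.4192 payoff=51.8308 vs cont=52.2114 → 52.2114 [wait]  node(3,2) S=142.3990 payoff=0.0000 vs cont=20.3451 → 20.3451 [wait]  node(3,3) S=243.0793 payoff=0.0000 vs cont=3.6284 → 3.6284 [wait]  ⇒ S*(3)=48.8681
t_2: node(2,0) S=63.8478 payoff=71.4022 vs cont=68.8070 → 71.4022 [stop]  node(2,1) S=108.9900 payoff=26.2600 vs cont=36.4024 → 36.4024 [wait]  node(2,2) S=186.0491 payoff=0.0000 vs cont=12.1962 → 12.1962 [wait]  ⇒ S*(2)=63.8478
t_1: node(1,0) S=83.4192 payoff=51.8308 vs cont=53.7507 → 53.7507 [wait]  node(1,1) S=142.3990 payoff=0.0000 vs cont=24.4604 → 24.4604 [wait]  ⇒ S*(1)=-
t_0: node(0,0) S=108.9900 payoff=26.2600 vs cont=39.1016 → 39.1016 [wait]  ⇒ S*(0)=-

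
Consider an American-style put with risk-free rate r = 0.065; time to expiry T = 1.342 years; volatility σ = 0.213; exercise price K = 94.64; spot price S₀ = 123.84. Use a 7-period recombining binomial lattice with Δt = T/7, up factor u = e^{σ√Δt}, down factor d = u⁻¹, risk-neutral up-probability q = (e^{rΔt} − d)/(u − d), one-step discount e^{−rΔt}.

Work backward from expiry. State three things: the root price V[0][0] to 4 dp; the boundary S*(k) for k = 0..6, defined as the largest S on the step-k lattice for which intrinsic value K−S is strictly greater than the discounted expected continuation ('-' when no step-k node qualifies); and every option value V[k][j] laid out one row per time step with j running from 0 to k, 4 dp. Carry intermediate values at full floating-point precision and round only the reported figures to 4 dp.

Δt=0.19171  u=1.09775  d=0.91095  q=0.54383  discount=0.98762
step 7 (expiry): payoffs max(K−S,0) = 30.1730 16.9538 1.0238 0.0000 0.0000 0.0000 0.0000 0.0000
step 6: (k=6,j=0): S=70.7686, (K−S)⁺=23.8714, hold=22.6993 ⇒ V=23.8714 exercise | (k=6,j=1): S=85.2801, (K−S)⁺=9.3599, hold=8.1879 ⇒ V=9.3599 exercise | (k=6,j=2): S=102.7671, (K−S)⁺=0.0000, hold=0.4613 ⇒ V=0.4613 continue | (k=6,j=3): S=123.8400, (K−S)⁺=0.0000, hold=0.0000 ⇒ V=0.0000 continue | (k=6,j=4): S=149.2340, (K−S)⁺=0.0000, hold=0.0000 ⇒ V=0.0000 continue | (k=6,j=5): S=179.8351, (K−S)⁺=0.0000, hold=0.0000 ⇒ V=0.0000 continue | (k=6,j=6): S=216.7111, (K−S)⁺=0.0000, hold=0.0000 ⇒ V=0.0000 continue  boundary S*=85.2801
step 5: (k=5,j=0): S=77.6862, (K−S)⁺=16.9538, hold=15.7817 ⇒ V=16.9538 exercise | (k=5,j=1): S=93.6162, (K−S)⁺=1.0238, hold=4.4646 ⇒ V=4.4646 continue | (k=5,j=2): S=112.8126, (K−S)⁺=0.0000, hold=0.2078 ⇒ V=0.2078 continue | (k=5,j=3): S=135.9453, (K−S)⁺=0.0000, hold=0.0000 ⇒ V=0.0000 continue | (k=5,j=4): S=163.8216, (K−S)⁺=0.0000, hold=0.0000 ⇒ V=0.0000 continue | (k=5,j=5): S=197.4139, (K−S)⁺=0.0000, hold=0.0000 ⇒ V=0.0000 continue  boundary S*=77.6862
step 4: (k=4,j=0): S=85.2801, (K−S)⁺=9.3599, hold=10.0359 ⇒ V=10.0359 continue | (k=4,j=1): S=102.7671, (K−S)⁺=0.0000, hold=2.1230 ⇒ V=2.1230 continue | (k=4,j=2): S=123.8400, (K−S)⁺=0.0000, hold=0.0936 ⇒ V=0.0936 continue | (k=4,j=3): S=149.2340, (K−S)⁺=0.0000, hold=0.0000 ⇒ V=0.0000 continue | (k=4,j=4): S=179.8351, (K−S)⁺=0.0000, hold=0.0000 ⇒ V=0.0000 continue  boundary S*=-
step 3: (k=3,j=0): S=93.6162, (K−S)⁺=1.0238, hold=5.6616 ⇒ V=5.6616 continue | (k=3,j=1): S=112.8126, (K−S)⁺=0.0000, hold=1.0067 ⇒ V=1.0067 continue | (k=3,j=2): S=135.9453, (K−S)⁺=0.0000, hold=0.0422 ⇒ V=0.0422 continue | (k=3,j=3): S=163.8216, (K−S)⁺=0.0000, hold=0.0000 ⇒ V=0.0000 continue  boundary S*=-
step 2: (k=2,j=0): S=102.7671, (K−S)⁺=0.0000, hold=3.0914 ⇒ V=3.0914 continue | (k=2,j=1): S=123.8400, (K−S)⁺=0.0000, hold=0.4762 ⇒ V=0.4762 continue | (k=2,j=2): S=149.2340, (K−S)⁺=0.0000, hold=0.0190 ⇒ V=0.0190 continue  boundary S*=-
step 1: (k=1,j=0): S=112.8126, (K−S)⁺=0.0000, hold=1.6485 ⇒ V=1.6485 continue | (k=1,j=1): S=135.9453, (K−S)⁺=0.0000, hold=0.2247 ⇒ V=0.2247 continue  boundary S*=-
step 0: (k=0,j=0): S=123.8400, (K−S)⁺=0.0000, hold=0.8634 ⇒ V=0.8634 continue  boundary S*=-

price = 0.8634
boundary = - - - - - 77.6862 85.2801
tree:
0.8634
1.6485 0.2247
3.0914 0.4762 0.0190
5.6616 1.0067 0.0422 0.0000
10.0359 2.1230 0.0936 0.0000 0.0000
16.9538 4.4646 0.2078 0.0000 0.0000 0.0000
23.8714 9.3599 0.4613 0.0000 0.0000 0.0000 0.0000
30.1730 16.9538 1.0238 0.0000 0.0000 0.0000 0.0000 0.0000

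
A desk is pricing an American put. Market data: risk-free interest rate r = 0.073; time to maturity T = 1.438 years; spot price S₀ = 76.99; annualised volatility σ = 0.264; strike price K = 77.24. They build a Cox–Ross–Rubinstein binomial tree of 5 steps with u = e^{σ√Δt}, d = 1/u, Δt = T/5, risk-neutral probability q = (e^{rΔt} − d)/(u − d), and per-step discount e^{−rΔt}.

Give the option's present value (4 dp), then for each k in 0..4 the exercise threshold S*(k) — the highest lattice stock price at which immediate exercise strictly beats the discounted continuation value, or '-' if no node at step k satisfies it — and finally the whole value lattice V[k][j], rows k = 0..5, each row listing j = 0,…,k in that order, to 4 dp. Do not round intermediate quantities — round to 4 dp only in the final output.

params: Δt=0.28760 u=1.15209 d=0.86799 q=0.53934 e^(-rΔt)=0.97922
t_5 payoffs: 39.3085 26.8930 10.4137 0.0000 0.0000 0.0000
t_4: node(4,0) S=43.7005 payoff=33.5395 vs cont=31.9347 → 33.5395 [stop]  node(4,1) S=58.0043 payoff=19.2357 vs cont=17.6309 → 19.2357 [stop]  node(4,2) S=76.9900 payoff=0.2500 vs cont=4.6975 → 4.6975 [wait]  node(4,3) S=102.1899 payoff=0.0000 vs cont=0.0000 → 0.0000 [wait]  node(4,4) S=135.6382 payoff=0.0000 vs cont=0.0000 → 0.0000 [wait]  ⇒ S*(4)=58.0043
t_3: node(3,0) S=50.3470 payoff=26.8930 vs cont=25.2883 → 26.8930 [stop]  node(3,1) S=66.8263 payoff=10.4137 vs cont=11.1578 → 11.1578 [wait]  node(3,2) S=88.6995 payoff=0.0000 vs cont=2.1190 → 2.1190 [wait]  node(3,3) S=117.7321 payoff=0.0000 vs cont=0.0000 → 0.0000 [wait]  ⇒ S*(3)=50.3470
t_2: node(2,0) S=58.0043 payoff=19.2357 vs cont=18.0239 → 19.2357 [stop]  node(2,1) S=76.9900 payoff=0.2500 vs cont=6.1523 → 6.1523 [wait]  node(2,2) S=102.1899 payoff=0.0000 vs cont=0.9558 → 0.9558 [wait]  ⇒ S*(2)=58.0043
t_1: node(1,0) S=66.8263 payoff=10.4137 vs cont=11.9262 → 11.9262 [wait]  node(1,1) S=88.6995 payoff=0.0000 vs cont=3.2800 → 3.2800 [wait]  ⇒ S*(1)=-
t_0: node(0,0) S=76.9900 payoff=0.2500 vs cont=7.1120 → 7.1120 [wait]  ⇒ S*(0)=-

price = 7.1120
boundary = - - 58.0043 50.3470 58.0043
tree:
7.1120
11.9262 3.2800
19.2357 6.1523 0.9558
26.8930 11.1578 2.1190 0.0000
33.5395 19.2357 4.6975 0.0000 0.0000
39.3085 26.8930 10.4137 0.0000 0.0000 0.0000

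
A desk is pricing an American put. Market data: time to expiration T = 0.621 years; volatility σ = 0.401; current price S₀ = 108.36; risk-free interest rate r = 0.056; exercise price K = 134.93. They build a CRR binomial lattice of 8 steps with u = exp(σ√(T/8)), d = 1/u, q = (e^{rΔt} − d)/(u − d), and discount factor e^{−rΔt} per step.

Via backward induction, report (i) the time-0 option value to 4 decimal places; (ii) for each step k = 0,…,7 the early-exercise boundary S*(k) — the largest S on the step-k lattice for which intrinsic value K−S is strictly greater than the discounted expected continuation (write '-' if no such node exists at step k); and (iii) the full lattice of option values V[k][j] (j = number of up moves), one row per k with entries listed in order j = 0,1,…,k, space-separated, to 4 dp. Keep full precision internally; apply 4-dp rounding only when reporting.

price = 29.5121
boundary = - - 86.6617 96.9054 86.6617 96.9054 108.3600 121.1686
tree:
29.5121
38.3944 20.5861
48.2683 28.5215 12.5606
57.4292 38.0246 18.9445 6.0686
65.6217 48.2683 27.5014 10.2615 1.7854
72.9482 57.4292 38.0246 16.8604 3.5268 0.0000
79.5002 65.6217 48.2683 26.5700 6.9666 0.0000 0.0000
85.3596 72.9482 57.4292 38.0246 13.7614 0.0000 0.0000 0.0000
90.5996 79.5002 65.6217 48.2683 26.5700 0.0000 0.0000 0.0000 0.0000

Δt=0.07762  u=1.11820  d=0.89429  q=0.49155  discount=0.99566
step 8 (expiry): payoffs max(K−S,0) = 90.5996 79.5002 65.6217 48.2683 26.5700 0.0000 0.0000 0.0000 0.0000
step 7: (k=7,j=0): S=49.5704, (K−S)⁺=85.3596, hold=84.7744 ⇒ V=85.3596 exercise | (k=7,j=1): S=61.9818, (K−S)⁺=72.9482, hold=72.3629 ⇒ V=72.9482 exercise | (k=7,j=2): S=77.5008, (K−S)⁺=57.4292, hold=56.8440 ⇒ V=57.4292 exercise | (k=7,j=3): S=96.9054, (K−S)⁺=38.0246, hold=37.4393 ⇒ V=38.0246 exercise | (k=7,j=4): S=121.1686, (K−S)⁺=13.7614, hold=13.4508 ⇒ V=13.7614 exercise | (k=7,j=5): S=151.5067, (K−S)⁺=0.0000, hold=0.0000 ⇒ V=0.0000 continue | (k=7,j=6): S=189.4409, (K−S)⁺=0.0000, hold=0.0000 ⇒ V=0.0000 continue | (k=7,j=7): S=236.8731, (K−S)⁺=0.0000, hold=0.0000 ⇒ V=0.0000 continue  boundary S*=121.1686
step 6: (k=6,j=0): S=55.4298, (K−S)⁺=79.5002, hold=78.9150 ⇒ V=79.5002 exercise | (k=6,j=1): S=69.3083, (K−S)⁺=65.6217, hold=65.0365 ⇒ V=65.6217 exercise | (k=6,j=2): S=86.6617, (K−S)⁺=48.2683, hold=47.6831 ⇒ V=48.2683 exercise | (k=6,j=3): S=108.3600, (K−S)⁺=26.5700, hold=25.9847 ⇒ V=26.5700 exercise | (k=6,j=4): S=135.4912, (K−S)⁺=0.0000, hold=6.9666 ⇒ V=6.9666 continue | (k=6,j=5): S=169.4154, (K−S)⁺=0.0000, hold=0.0000 ⇒ V=0.0000 continue | (k=6,j=6): S=211.8336, (K−S)⁺=0.0000, hold=0.0000 ⇒ V=0.0000 continue  boundary S*=108.3600
step 5: (k=5,j=0): S=61.9818, (K−S)⁺=72.9482, hold=72.3629 ⇒ V=72.9482 exercise | (k=5,j=1): S=77.5008, (K−S)⁺=57.4292, hold=56.8440 ⇒ V=57.4292 exercise | (k=5,j=2): S=96.9054, (K−S)⁺=38.0246, hold=37.4393 ⇒ V=38.0246 exercise | (k=5,j=3): S=121.1686, (K−S)⁺=13.7614, hold=16.8604 ⇒ V=16.8604 continue | (k=5,j=4): S=151.5067, (K−S)⁺=0.0000, hold=3.5268 ⇒ V=3.5268 continue | (k=5,j=5): S=189.4409, (K−S)⁺=0.0000, hold=0.0000 ⇒ V=0.0000 continue  boundary S*=96.9054
step 4: (k=4,j=0): S=69.3083, (K−S)⁺=65.6217, hold=65.0365 ⇒ V=65.6217 exercise | (k=4,j=1): S=86.6617, (K−S)⁺=48.2683, hold=47.6831 ⇒ V=48.2683 exercise | (k=4,j=2): S=108.3600, (K−S)⁺=26.5700, hold=27.5014 ⇒ V=27.5014 continue | (k=4,j=3): S=135.4912, (K−S)⁺=0.0000, hold=10.2615 ⇒ V=10.2615 continue | (k=4,j=4): S=169.4154, (K−S)⁺=0.0000, hold=1.7854 ⇒ V=1.7854 continue  boundary S*=86.6617
step 3: (k=3,j=0): S=77.5008, (K−S)⁺=57.4292, hold=56.8440 ⇒ V=57.4292 exercise | (k=3,j=1): S=96.9054, (K−S)⁺=38.0246, hold=37.8952 ⇒ V=38.0246 exercise | (k=3,j=2): S=121.1686, (K−S)⁺=13.7614, hold=18.9445 ⇒ V=18.9445 continue | (k=3,j=3): S=151.5067, (K−S)⁺=0.0000, hold=6.0686 ⇒ V=6.0686 continue  boundary S*=96.9054
step 2: (k=2,j=0): S=86.6617, (K−S)⁺=48.2683, hold=47.6831 ⇒ V=48.2683 exercise | (k=2,j=1): S=108.3600, (K−S)⁺=26.5700, hold=28.5215 ⇒ V=28.5215 continue | (k=2,j=2): S=135.4912, (K−S)⁺=0.0000, hold=12.5606 ⇒ V=12.5606 continue  boundary S*=86.6617
step 1: (k=1,j=0): S=96.9054, (K−S)⁺=38.0246, hold=38.3944 ⇒ V=38.3944 continue | (k=1,j=1): S=121.1686, (K−S)⁺=13.7614, hold=20.5861 ⇒ V=20.5861 continue  boundary S*=-
step 0: (k=0,j=0): S=108.3600, (K−S)⁺=26.5700, hold=29.5121 ⇒ V=29.5121 continue  boundary S*=-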